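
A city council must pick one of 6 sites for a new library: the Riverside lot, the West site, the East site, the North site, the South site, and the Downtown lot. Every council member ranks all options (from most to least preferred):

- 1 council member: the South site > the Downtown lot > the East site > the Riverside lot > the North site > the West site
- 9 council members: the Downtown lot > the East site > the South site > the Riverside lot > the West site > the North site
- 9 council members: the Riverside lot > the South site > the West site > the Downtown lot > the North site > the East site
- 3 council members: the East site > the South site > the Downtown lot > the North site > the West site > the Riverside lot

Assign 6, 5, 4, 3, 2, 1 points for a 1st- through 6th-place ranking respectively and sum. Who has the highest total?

the South site

the Riverside lot: 1·3 + 9·3 + 9·6 + 3·1 = 87
the West site: 1·1 + 9·2 + 9·4 + 3·2 = 61
the East site: 1·4 + 9·5 + 9·1 + 3·6 = 76
the North site: 1·2 + 9·1 + 9·2 + 3·3 = 38
the South site: 1·6 + 9·4 + 9·5 + 3·5 = 102
the Downtown lot: 1·5 + 9·6 + 9·3 + 3·4 = 98
the South site has the highest Borda score (102).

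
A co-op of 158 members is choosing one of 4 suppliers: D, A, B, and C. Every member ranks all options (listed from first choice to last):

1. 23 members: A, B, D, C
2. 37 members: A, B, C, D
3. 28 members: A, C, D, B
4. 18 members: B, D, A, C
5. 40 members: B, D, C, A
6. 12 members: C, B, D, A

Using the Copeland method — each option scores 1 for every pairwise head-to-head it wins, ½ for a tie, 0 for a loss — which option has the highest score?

A

D: beats C; loses to A and B → score 1.
A: beats D, B, and C → score 3.
B: beats D and C; loses to A → score 2.
C: loses to D, A, and B → score 0.
A has the best pairwise record.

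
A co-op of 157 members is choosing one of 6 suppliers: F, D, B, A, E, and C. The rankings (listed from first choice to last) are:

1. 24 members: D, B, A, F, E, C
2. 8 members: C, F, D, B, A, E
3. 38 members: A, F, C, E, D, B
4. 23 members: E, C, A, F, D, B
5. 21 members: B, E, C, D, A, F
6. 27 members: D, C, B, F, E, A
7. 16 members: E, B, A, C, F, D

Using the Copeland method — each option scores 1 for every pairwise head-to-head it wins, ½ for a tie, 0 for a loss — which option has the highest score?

F: beats D and E; loses to B, A, and C → score 2.
D: beats B and A; loses to F, E, and C → score 2.
B: beats F, A, and E; loses to D and C → score 3.
A: beats F; loses to D, B, E, and C → score 1.
E: beats D, A, and C; loses to F and B → score 3.
C: beats F, D, B, and A; loses to E → score 4.
C has the best pairwise record.

C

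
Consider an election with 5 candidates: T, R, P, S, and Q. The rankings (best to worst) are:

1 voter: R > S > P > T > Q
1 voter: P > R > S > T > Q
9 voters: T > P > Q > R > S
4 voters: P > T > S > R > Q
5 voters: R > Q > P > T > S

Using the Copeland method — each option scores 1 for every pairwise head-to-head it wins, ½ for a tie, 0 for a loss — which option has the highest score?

P

T: beats R, S, and Q; loses to P → score 3.
R: beats S and Q; loses to T and P → score 2.
P: beats T, R, S, and Q → score 4.
S: loses to T, R, P, and Q → score 0.
Q: beats S; loses to T, R, and P → score 1.
P has the best pairwise record.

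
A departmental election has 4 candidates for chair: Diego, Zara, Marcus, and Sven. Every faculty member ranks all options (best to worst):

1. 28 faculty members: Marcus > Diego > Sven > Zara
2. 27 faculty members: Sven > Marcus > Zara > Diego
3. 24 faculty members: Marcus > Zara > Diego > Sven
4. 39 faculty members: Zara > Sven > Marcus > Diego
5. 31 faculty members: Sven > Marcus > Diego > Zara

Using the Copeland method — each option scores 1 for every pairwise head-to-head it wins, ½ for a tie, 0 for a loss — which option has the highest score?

Sven

Diego: loses to Zara, Marcus, and Sven → score 0.
Zara: beats Diego; loses to Marcus and Sven → score 1.
Marcus: beats Diego and Zara; loses to Sven → score 2.
Sven: beats Diego, Zara, and Marcus → score 3.
Sven has the best pairwise record.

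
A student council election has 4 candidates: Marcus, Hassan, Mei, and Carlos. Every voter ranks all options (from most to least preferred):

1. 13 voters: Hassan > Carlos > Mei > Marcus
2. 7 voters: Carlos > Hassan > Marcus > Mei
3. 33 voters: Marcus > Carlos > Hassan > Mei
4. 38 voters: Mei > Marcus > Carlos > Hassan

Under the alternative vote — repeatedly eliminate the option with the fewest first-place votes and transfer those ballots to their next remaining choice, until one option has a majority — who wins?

Mei

Round 1: Marcus 33, Hassan 13, Mei 38, Carlos 7. Eliminate Carlos.
Round 2: Marcus 33, Hassan 20, Mei 38. Eliminate Hassan.
Round 3: Marcus 40, Mei 51. Mei has a majority.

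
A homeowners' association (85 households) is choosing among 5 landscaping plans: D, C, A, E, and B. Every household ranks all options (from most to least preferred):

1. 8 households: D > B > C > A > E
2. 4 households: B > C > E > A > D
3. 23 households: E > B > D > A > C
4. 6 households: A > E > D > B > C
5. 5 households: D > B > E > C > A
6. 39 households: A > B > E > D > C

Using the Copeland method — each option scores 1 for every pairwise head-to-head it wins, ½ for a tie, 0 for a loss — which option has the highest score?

D: beats C; loses to A, E, and B → score 1.
C: loses to D, A, E, and B → score 0.
A: beats D, C, E, and B → score 4.
E: beats D and C; loses to A and B → score 2.
B: beats D, C, and E; loses to A → score 3.
A has the best pairwise record.

A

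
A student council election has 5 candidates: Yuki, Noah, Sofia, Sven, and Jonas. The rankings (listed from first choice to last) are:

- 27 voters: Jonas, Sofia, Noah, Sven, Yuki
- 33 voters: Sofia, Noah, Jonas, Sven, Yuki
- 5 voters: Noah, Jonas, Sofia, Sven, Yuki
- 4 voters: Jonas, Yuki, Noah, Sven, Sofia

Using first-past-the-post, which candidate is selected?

First-place votes: Yuki 0, Noah 5, Sofia 33, Sven 0, Jonas 31.
Sofia has the most first-place votes.

Sofia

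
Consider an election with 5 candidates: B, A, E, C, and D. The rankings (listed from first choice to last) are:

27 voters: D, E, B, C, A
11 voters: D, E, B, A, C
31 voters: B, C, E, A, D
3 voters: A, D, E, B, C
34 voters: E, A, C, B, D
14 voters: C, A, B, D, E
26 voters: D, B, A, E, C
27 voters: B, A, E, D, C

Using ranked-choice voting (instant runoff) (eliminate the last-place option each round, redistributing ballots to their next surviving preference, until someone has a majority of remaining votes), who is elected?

Round 1: B 58, A 3, E 34, C 14, D 64. Eliminate A.
Round 2: B 58, E 34, C 14, D 67. Eliminate C.
Round 3: B 72, E 34, D 67. Eliminate E.
Round 4: B 106, D 67. B has a majority.

B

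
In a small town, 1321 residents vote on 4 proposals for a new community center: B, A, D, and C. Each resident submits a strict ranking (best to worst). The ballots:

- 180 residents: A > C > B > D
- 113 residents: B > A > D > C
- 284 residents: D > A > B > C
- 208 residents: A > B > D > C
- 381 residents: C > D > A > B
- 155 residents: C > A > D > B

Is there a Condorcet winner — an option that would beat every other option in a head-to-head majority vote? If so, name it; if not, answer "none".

none

Checking pairwise contests:
A beats B 1208–113.
D beats A 665–656.
C beats D 716–605.
A beats C 785–536.
Every option loses at least one head-to-head, so there is no Condorcet winner.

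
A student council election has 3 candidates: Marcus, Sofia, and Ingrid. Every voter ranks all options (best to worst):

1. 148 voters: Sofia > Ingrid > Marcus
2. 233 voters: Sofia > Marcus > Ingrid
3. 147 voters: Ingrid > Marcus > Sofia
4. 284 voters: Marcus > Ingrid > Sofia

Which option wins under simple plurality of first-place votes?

First-place votes: Marcus 284, Sofia 381, Ingrid 147.
Sofia has the most first-place votes.

Sofia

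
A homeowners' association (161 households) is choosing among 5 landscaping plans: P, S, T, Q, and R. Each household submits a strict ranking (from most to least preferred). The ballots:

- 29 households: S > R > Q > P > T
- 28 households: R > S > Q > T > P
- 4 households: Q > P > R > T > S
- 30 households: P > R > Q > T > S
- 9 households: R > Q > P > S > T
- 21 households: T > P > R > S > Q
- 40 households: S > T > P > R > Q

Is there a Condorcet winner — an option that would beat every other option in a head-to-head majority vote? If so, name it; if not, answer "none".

Checking pairwise contests:
S beats P 97–64.
R beats S 92–69.
S beats T 106–55.
P beats Q 91–70.
P beats R 95–66.
Every option loses at least one head-to-head, so there is no Condorcet winner.

none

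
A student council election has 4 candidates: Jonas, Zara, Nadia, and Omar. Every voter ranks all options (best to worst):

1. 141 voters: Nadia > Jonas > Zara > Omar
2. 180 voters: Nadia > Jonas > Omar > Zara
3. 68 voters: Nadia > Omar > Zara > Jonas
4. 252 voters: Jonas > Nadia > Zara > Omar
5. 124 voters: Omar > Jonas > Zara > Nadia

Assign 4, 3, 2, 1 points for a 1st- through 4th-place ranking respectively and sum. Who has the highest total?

Nadia

Jonas: 141·3 + 180·3 + 68·1 + 252·4 + 124·3 = 2411
Zara: 141·2 + 180·1 + 68·2 + 252·2 + 124·2 = 1350
Nadia: 141·4 + 180·4 + 68·4 + 252·3 + 124·1 = 2436
Omar: 141·1 + 180·2 + 68·3 + 252·1 + 124·4 = 1453
Nadia has the highest Borda score (2436).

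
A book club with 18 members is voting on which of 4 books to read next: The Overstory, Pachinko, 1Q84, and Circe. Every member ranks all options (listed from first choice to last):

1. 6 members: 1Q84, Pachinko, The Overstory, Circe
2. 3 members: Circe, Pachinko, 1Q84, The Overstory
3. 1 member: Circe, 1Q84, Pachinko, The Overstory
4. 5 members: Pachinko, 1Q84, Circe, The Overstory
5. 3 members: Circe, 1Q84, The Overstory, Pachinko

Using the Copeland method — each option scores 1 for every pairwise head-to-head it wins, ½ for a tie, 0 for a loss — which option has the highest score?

1Q84

The Overstory: loses to Pachinko, 1Q84, and Circe → score 0.
Pachinko: beats The Overstory and Circe; loses to 1Q84 → score 2.
1Q84: beats The Overstory, Pachinko, and Circe → score 3.
Circe: beats The Overstory; loses to Pachinko and 1Q84 → score 1.
1Q84 has the best pairwise record.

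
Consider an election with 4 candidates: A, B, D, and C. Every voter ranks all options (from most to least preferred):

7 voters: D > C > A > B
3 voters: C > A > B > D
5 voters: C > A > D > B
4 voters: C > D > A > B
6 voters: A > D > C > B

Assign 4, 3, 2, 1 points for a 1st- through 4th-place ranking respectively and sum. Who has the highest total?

A: 7·2 + 3·3 + 5·3 + 4·2 + 6·4 = 70
B: 7·1 + 3·2 + 5·1 + 4·1 + 6·1 = 28
D: 7·4 + 3·1 + 5·2 + 4·3 + 6·3 = 71
C: 7·3 + 3·4 + 5·4 + 4·4 + 6·2 = 81
C has the highest Borda score (81).

C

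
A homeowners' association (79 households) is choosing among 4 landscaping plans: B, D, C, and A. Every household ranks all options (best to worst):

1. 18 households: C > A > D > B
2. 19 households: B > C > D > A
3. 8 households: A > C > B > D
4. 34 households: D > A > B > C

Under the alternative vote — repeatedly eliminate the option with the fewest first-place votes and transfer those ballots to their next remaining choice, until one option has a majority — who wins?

Round 1: B 19, D 34, C 18, A 8. Eliminate A.
Round 2: B 19, D 34, C 26. Eliminate B.
Round 3: D 34, C 45. C has a majority.

C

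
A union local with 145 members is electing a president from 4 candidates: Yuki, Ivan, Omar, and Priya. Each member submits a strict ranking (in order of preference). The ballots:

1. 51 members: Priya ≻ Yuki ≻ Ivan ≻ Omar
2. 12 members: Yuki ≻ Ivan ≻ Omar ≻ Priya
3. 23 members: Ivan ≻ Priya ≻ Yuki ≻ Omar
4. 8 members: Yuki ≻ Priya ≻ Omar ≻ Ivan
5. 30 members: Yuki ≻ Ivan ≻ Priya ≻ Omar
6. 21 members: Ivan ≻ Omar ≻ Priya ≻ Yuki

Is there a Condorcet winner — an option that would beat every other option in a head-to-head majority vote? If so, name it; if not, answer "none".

none

Checking pairwise contests:
Priya beats Yuki 95–50.
Yuki beats Ivan 101–44.
Yuki beats Omar 124–21.
Ivan beats Priya 86–59.
Every option loses at least one head-to-head, so there is no Condorcet winner.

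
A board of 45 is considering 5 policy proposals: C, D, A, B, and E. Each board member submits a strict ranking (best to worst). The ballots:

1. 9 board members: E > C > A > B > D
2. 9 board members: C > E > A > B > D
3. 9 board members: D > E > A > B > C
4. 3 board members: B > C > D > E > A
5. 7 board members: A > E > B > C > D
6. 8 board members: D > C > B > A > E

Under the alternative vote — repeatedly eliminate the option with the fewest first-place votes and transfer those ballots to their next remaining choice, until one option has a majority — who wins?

E

Round 1: C 9, D 17, A 7, B 3, E 9. Eliminate B.
Round 2: C 12, D 17, A 7, E 9. Eliminate A.
Round 3: C 12, D 17, E 16. Eliminate C.
Round 4: D 20, E 25. E has a majority.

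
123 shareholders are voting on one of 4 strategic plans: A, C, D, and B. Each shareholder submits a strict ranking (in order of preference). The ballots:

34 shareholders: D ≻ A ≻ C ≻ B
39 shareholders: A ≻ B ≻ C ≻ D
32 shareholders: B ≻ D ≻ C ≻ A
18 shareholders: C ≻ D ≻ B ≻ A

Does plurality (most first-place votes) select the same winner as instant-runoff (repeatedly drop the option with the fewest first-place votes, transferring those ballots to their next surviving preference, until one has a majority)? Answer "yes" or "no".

Plurality — first-place votes: A 39, C 18, D 34, B 32. Winner: A.
Instant-runoff — R1 A 39, C 18, D 34, B 32 (C out); R2 A 39, D 52, B 32 (B out); R3 A 39, D 84 (D winner). Winner: D.
The two methods disagree.

no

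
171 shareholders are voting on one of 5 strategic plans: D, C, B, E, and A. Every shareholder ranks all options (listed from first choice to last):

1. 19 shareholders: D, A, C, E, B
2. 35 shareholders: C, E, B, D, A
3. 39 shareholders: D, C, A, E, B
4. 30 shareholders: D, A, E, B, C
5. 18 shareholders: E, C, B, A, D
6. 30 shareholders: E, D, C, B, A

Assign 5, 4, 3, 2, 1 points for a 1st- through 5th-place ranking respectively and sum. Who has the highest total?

D: 19·5 + 35·2 + 39·5 + 30·5 + 18·1 + 30·4 = 648
C: 19·3 + 35·5 + 39·4 + 30·1 + 18·4 + 30·3 = 580
B: 19·1 + 35·3 + 39·1 + 30·2 + 18·3 + 30·2 = 337
E: 19·2 + 35·4 + 39·2 + 30·3 + 18·5 + 30·5 = 586
A: 19·4 + 35·1 + 39·3 + 30·4 + 18·2 + 30·1 = 414
D has the highest Borda score (648).

D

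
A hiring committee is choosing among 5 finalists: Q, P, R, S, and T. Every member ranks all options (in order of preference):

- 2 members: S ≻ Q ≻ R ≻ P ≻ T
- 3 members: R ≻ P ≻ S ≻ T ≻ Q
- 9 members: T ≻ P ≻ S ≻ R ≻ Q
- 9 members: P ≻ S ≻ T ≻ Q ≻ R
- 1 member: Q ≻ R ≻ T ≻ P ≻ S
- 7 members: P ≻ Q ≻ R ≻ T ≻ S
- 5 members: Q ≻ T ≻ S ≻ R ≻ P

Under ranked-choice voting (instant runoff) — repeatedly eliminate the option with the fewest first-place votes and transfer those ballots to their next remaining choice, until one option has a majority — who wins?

Round 1: Q 6, P 16, R 3, S 2, T 9. Eliminate S.
Round 2: Q 8, P 16, R 3, T 9. Eliminate R.
Round 3: Q 8, P 19, T 9. P has a majority.

P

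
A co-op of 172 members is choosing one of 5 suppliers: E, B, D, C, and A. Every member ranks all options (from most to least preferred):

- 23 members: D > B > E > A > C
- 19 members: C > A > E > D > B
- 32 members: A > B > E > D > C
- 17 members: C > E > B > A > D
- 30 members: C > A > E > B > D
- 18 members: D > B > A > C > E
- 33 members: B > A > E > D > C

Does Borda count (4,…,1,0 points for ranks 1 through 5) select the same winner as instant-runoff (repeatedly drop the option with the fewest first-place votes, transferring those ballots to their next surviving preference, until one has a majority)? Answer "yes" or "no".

Borda — scores: E 325, B 415, D 248, C 282, A 450. Winner: A.
Instant-runoff — R1 E 0, B 33, D 41, C 66, A 32 (E out); R2 B 33, D 41, C 66, A 32 (A out); R3 B 65, D 41, C 66 (D out); R4 B 106, C 66 (B winner). Winner: B.
The two methods disagree.

no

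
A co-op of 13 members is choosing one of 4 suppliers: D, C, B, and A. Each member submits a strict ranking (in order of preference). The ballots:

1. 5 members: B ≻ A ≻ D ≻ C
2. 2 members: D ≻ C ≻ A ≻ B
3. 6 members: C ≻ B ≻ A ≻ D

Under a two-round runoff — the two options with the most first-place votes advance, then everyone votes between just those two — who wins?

C

Round 1 first-place votes: D 2, C 6, B 5, A 0.
C and B advance.
Runoff: C is preferred to B by 8 voters; B by 5.
C wins the runoff.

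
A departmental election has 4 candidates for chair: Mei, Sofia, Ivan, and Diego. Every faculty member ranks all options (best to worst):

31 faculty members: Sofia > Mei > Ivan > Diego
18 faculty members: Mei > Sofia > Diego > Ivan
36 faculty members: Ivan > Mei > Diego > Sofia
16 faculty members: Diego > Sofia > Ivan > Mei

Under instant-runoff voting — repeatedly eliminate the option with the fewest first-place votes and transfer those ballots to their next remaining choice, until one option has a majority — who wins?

Round 1: Mei 18, Sofia 31, Ivan 36, Diego 16. Eliminate Diego.
Round 2: Mei 18, Sofia 47, Ivan 36. Eliminate Mei.
Round 3: Sofia 65, Ivan 36. Sofia has a majority.

Sofia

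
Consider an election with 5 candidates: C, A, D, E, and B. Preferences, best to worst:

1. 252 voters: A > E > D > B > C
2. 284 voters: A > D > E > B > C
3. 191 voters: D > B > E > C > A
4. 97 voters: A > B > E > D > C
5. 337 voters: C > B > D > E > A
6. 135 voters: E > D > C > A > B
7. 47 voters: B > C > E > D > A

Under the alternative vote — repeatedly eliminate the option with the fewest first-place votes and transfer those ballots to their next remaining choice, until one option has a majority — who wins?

C

Round 1: C 337, A 633, D 191, E 135, B 47. Eliminate B.
Round 2: C 384, A 633, D 191, E 135. Eliminate E.
Round 3: C 384, A 633, D 326. Eliminate D.
Round 4: C 710, A 633. C has a majority.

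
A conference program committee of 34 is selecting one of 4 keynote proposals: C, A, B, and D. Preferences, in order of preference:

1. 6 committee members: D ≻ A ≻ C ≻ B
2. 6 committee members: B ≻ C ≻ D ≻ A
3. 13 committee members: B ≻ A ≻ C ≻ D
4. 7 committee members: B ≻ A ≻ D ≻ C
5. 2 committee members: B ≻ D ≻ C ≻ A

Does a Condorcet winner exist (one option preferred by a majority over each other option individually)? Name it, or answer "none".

B vs C: 28–6 for B.
B vs A: 28–6 for B.
B vs D: 28–6 for B.
B beats every other option head-to-head.

B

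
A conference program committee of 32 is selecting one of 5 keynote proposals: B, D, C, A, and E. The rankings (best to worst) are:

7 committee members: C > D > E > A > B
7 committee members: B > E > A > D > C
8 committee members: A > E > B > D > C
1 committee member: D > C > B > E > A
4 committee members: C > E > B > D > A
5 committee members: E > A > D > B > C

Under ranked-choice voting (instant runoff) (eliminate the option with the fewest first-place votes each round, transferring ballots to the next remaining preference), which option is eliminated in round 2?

Round 1: B 7, D 1, C 11, A 8, E 5. Eliminate D.
Round 2: B 7, C 12, A 8, E 5. Eliminate E.

E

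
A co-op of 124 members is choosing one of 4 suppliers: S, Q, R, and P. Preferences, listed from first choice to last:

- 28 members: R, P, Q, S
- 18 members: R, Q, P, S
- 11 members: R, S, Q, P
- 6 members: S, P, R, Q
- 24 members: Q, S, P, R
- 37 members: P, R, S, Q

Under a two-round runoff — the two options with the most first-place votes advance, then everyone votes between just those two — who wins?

Round 1 first-place votes: S 6, Q 24, R 57, P 37.
R and P advance.
Runoff: R is preferred to P by 57 voters; P by 67.
P wins the runoff.

P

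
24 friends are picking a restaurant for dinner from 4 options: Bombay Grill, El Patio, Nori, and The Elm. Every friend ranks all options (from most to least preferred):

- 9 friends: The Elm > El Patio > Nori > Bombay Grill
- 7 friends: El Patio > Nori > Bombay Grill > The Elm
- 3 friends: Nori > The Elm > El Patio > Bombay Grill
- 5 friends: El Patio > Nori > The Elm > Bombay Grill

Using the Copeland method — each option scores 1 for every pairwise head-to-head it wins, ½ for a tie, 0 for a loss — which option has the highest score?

El Patio

Bombay Grill: loses to El Patio, Nori, and The Elm → score 0.
El Patio: beats Bombay Grill and Nori; ties The Elm → score 2.5.
Nori: beats Bombay Grill and The Elm; loses to El Patio → score 2.
The Elm: beats Bombay Grill; ties El Patio; loses to Nori → score 1.5.
El Patio has the best pairwise record.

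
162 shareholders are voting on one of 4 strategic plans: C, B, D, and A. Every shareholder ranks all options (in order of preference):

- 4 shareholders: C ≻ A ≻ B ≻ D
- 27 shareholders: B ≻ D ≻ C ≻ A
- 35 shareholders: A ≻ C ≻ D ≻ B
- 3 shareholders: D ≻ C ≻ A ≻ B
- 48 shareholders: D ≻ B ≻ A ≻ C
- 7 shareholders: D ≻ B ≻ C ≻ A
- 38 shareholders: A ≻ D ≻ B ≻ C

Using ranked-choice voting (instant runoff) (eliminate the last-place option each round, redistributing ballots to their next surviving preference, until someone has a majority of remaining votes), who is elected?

D

Round 1: C 4, B 27, D 58, A 73. Eliminate C.
Round 2: B 27, D 58, A 77. Eliminate B.
Round 3: D 85, A 77. D has a majority.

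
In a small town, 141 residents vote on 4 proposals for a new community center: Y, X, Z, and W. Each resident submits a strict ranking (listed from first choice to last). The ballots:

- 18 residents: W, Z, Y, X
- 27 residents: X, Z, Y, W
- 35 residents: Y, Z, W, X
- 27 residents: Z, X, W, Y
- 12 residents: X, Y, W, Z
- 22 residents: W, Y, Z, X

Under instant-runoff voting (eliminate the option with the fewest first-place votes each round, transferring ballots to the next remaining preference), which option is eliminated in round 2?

Y

Round 1: Y 35, X 39, Z 27, W 40. Eliminate Z.
Round 2: Y 35, X 66, W 40. Eliminate Y.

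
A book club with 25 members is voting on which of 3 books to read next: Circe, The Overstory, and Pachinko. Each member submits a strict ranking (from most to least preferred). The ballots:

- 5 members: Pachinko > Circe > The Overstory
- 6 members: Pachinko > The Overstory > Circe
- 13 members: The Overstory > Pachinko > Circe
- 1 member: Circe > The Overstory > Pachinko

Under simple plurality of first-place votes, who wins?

The Overstory

First-place votes: Circe 1, The Overstory 13, Pachinko 11.
The Overstory has the most first-place votes.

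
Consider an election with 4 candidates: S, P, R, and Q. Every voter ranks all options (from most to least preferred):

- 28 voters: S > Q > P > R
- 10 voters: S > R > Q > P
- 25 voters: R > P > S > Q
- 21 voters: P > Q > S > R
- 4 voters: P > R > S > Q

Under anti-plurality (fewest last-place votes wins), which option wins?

Last-place votes: S 0, P 10, R 49, Q 29.
S is ranked last by the fewest voters, so S wins.

S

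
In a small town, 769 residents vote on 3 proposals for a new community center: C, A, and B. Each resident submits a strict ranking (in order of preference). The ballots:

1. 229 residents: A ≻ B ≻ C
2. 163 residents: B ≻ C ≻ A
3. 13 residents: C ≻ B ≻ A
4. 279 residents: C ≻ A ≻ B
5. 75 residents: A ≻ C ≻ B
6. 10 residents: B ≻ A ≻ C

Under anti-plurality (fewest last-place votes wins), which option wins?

Last-place votes: C 239, A 176, B 354.
A is ranked last by the fewest voters, so A wins.

A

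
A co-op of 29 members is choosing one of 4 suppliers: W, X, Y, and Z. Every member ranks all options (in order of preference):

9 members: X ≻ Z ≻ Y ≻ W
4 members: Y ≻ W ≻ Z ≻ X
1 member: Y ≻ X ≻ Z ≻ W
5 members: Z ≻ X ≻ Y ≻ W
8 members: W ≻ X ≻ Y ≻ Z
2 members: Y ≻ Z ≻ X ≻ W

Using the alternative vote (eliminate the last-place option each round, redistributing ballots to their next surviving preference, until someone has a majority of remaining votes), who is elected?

Round 1: W 8, X 9, Y 7, Z 5. Eliminate Z.
Round 2: W 8, X 14, Y 7. Eliminate Y.
Round 3: W 12, X 17. X has a majority.

X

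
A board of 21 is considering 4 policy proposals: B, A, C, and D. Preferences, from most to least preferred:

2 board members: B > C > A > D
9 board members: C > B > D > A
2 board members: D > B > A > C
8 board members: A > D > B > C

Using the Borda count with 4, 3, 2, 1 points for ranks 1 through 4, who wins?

B: 2·4 + 9·3 + 2·3 + 8·2 = 57
A: 2·2 + 9·1 + 2·2 + 8·4 = 49
C: 2·3 + 9·4 + 2·1 + 8·1 = 52
D: 2·1 + 9·2 + 2·4 + 8·3 = 52
B has the highest Borda score (57).

B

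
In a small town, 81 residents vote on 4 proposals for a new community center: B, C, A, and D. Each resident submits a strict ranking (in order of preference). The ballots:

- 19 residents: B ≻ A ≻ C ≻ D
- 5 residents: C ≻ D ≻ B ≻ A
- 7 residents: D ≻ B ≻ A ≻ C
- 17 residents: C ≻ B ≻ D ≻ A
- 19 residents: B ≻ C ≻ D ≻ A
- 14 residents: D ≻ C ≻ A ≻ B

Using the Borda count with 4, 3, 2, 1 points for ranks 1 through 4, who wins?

B: 19·4 + 5·2 + 7·3 + 17·3 + 19·4 + 14·1 = 248
C: 19·2 + 5·4 + 7·1 + 17·4 + 19·3 + 14·3 = 232
A: 19·3 + 5·1 + 7·2 + 17·1 + 19·1 + 14·2 = 140
D: 19·1 + 5·3 + 7·4 + 17·2 + 19·2 + 14·4 = 190
B has the highest Borda score (248).

B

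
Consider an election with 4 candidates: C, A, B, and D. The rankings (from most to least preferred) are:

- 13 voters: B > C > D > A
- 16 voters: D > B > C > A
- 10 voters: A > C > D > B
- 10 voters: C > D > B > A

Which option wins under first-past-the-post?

D

First-place votes: C 10, A 10, B 13, D 16.
D has the most first-place votes.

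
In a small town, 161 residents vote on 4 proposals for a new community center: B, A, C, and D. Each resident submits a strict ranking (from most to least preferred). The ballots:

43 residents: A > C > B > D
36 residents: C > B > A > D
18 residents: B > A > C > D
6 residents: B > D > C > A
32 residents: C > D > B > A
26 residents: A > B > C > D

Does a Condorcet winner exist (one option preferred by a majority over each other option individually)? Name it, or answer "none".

Checking pairwise contests:
C beats B 111–50.
B beats A 92–69.
A beats C 87–74.
B beats D 129–32.
Every option loses at least one head-to-head, so there is no Condorcet winner.

none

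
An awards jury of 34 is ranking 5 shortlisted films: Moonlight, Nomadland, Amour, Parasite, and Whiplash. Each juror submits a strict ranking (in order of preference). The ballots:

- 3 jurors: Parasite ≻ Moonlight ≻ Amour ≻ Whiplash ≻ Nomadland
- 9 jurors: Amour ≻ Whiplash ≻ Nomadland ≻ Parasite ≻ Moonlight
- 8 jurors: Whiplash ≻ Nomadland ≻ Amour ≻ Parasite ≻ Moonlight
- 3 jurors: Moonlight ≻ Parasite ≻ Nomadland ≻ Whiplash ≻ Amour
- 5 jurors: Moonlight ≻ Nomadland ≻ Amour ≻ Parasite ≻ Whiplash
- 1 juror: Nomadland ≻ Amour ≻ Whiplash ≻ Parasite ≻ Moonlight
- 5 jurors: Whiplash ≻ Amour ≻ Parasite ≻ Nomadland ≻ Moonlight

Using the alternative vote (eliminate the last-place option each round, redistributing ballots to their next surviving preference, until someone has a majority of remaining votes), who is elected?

Round 1: Moonlight 8, Nomadland 1, Amour 9, Parasite 3, Whiplash 13. Eliminate Nomadland.
Round 2: Moonlight 8, Amour 10, Parasite 3, Whiplash 13. Eliminate Parasite.
Round 3: Moonlight 11, Amour 10, Whiplash 13. Eliminate Amour.
Round 4: Moonlight 11, Whiplash 23. Whiplash has a majority.

Whiplash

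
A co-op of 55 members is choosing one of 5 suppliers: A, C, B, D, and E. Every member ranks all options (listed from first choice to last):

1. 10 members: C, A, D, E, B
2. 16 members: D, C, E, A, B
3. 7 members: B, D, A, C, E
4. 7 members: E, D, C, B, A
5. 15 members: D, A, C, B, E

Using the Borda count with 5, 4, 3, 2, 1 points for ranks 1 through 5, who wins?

A: 10·4 + 16·2 + 7·3 + 7·1 + 15·4 = 160
C: 10·5 + 16·4 + 7·2 + 7·3 + 15·3 = 194
B: 10·1 + 16·1 + 7·5 + 7·2 + 15·2 = 105
D: 10·3 + 16·5 + 7·4 + 7·4 + 15·5 = 241
E: 10·2 + 16·3 + 7·1 + 7·5 + 15·1 = 125
D has the highest Borda score (241).

D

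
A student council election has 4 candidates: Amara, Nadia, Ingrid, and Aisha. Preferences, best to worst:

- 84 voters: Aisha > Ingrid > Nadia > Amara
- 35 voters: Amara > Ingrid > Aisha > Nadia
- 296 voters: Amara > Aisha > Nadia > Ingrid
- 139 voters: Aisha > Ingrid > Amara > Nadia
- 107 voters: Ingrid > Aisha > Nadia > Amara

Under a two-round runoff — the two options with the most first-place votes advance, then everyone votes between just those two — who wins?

Round 1 first-place votes: Amara 331, Nadia 0, Ingrid 107, Aisha 223.
Amara and Aisha advance.
Runoff: Amara is preferred to Aisha by 331 voters; Aisha by 330.
Amara wins the runoff.

Amara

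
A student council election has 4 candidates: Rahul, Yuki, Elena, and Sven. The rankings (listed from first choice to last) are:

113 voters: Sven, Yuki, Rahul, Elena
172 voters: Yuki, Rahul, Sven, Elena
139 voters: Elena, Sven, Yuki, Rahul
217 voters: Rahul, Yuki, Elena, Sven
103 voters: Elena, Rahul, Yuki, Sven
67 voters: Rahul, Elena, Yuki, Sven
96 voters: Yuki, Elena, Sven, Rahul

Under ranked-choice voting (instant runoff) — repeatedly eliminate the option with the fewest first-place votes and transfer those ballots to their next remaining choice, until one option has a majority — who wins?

Round 1: Rahul 284, Yuki 268, Elena 242, Sven 113. Eliminate Sven.
Round 2: Rahul 284, Yuki 381, Elena 242. Eliminate Elena.
Round 3: Rahul 387, Yuki 520. Yuki has a majority.

Yuki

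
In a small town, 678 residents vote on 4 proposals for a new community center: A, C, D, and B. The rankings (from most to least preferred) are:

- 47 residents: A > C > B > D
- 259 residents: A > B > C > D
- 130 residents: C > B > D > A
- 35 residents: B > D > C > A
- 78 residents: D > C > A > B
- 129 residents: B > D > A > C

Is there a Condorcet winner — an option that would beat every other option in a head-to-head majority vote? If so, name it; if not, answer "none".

Checking pairwise contests:
D beats A 372–306.
A beats C 435–243.
C beats D 436–242.
A beats B 384–294.
Every option loses at least one head-to-head, so there is no Condorcet winner.

none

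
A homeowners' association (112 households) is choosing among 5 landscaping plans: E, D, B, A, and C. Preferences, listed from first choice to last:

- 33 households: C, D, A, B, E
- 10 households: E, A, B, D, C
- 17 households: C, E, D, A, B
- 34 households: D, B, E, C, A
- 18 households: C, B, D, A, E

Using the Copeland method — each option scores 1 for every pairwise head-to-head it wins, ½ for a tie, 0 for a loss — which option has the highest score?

C

E: beats A; loses to D, B, and C → score 1.
D: beats E, B, and A; loses to C → score 3.
B: beats E; loses to D, A, and C → score 1.
A: beats B; loses to E, D, and C → score 1.
C: beats E, D, B, and A → score 4.
C has the best pairwise record.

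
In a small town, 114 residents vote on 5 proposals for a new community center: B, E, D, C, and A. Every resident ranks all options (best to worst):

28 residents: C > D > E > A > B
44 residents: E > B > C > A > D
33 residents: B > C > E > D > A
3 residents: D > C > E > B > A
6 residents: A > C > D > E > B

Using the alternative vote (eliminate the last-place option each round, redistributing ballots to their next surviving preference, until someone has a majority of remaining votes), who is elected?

Round 1: B 33, E 44, D 3, C 28, A 6. Eliminate D.
Round 2: B 33, E 44, C 31, A 6. Eliminate A.
Round 3: B 33, E 44, C 37. Eliminate B.
Round 4: E 44, C 70. C has a majority.

C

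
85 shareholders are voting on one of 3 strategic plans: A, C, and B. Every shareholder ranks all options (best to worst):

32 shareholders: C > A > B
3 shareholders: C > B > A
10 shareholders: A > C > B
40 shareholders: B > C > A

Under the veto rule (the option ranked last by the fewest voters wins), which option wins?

Last-place votes: A 43, C 0, B 42.
C is ranked last by the fewest voters, so C wins.

C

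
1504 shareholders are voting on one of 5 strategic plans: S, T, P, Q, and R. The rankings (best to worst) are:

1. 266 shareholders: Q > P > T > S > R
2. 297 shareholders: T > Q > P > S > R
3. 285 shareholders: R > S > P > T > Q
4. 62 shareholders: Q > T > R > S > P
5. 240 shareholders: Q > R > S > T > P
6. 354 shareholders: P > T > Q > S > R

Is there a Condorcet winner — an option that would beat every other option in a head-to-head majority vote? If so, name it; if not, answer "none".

none

Checking pairwise contests:
T beats S 979–525.
P beats T 905–599.
Q beats P 865–639.
T beats Q 936–568.
S beats R 917–587.
Every option loses at least one head-to-head, so there is no Condorcet winner.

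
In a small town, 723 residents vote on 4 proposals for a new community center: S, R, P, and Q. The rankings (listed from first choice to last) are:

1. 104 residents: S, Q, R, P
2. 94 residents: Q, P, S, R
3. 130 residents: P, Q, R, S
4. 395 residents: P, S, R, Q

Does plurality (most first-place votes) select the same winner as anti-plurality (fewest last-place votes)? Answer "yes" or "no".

no

Plurality — first-place votes: S 104, R 0, P 525, Q 94. Winner: P.
Anti-plurality — last-place votes: S 130, R 94, P 104, Q 395. Winner: R.
The two methods disagree.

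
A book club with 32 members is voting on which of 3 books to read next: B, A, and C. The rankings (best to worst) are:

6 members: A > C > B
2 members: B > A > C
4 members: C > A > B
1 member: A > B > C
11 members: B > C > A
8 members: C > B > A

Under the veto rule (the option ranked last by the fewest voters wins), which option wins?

Last-place votes: B 10, A 19, C 3.
C is ranked last by the fewest voters, so C wins.

C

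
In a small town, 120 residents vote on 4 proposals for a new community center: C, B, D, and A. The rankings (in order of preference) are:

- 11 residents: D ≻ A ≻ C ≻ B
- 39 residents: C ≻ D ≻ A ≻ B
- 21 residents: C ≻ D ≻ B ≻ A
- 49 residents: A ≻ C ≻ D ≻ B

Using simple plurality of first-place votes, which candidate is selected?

C

First-place votes: C 60, B 0, D 11, A 49.
C has the most first-place votes.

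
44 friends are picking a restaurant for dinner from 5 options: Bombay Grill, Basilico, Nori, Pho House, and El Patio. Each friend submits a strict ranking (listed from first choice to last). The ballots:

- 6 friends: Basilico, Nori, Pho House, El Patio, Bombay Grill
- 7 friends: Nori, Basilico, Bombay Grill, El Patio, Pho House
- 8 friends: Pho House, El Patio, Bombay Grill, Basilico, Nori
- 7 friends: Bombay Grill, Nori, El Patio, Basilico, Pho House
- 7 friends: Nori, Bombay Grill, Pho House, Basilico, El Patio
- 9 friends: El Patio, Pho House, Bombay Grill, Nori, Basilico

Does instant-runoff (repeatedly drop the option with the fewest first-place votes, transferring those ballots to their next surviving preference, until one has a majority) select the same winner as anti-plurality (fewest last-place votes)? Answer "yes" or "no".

no

Instant-runoff — R1 Bombay Grill 7, Basilico 6, Nori 14, Pho House 8, El Patio 9 (Basilico out); R2 Bombay Grill 7, Nori 20, Pho House 8, El Patio 9 (Bombay Grill out); R3 Nori 27, Pho House 8, El Patio 9 (Nori winner). Winner: Nori.
Anti-plurality — last-place votes: Bombay Grill 6, Basilico 9, Nori 8, Pho House 14, El Patio 7. Winner: Bombay Grill.
The two methods disagree.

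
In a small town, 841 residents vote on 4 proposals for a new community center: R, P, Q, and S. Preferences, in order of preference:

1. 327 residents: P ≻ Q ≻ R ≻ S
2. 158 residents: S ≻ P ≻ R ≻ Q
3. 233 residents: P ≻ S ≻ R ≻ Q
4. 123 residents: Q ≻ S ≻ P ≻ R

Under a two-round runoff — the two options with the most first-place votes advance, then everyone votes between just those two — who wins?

Round 1 first-place votes: R 0, P 560, Q 123, S 158.
P and S advance.
Runoff: P is preferred to S by 560 voters; S by 281.
P wins the runoff.

P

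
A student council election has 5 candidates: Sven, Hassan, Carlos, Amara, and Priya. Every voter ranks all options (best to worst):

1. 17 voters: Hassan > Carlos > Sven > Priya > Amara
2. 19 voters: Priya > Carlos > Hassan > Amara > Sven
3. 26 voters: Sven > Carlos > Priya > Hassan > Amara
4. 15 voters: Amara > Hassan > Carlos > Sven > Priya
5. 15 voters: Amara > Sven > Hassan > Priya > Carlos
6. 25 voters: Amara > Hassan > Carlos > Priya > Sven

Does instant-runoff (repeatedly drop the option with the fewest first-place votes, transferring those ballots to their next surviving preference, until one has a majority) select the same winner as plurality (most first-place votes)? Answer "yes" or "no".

yes

Instant-runoff — R1 Sven 26, Hassan 17, Carlos 0, Amara 55, Priya 19 (Carlos out); R2 Sven 26, Hassan 17, Amara 55, Priya 19 (Hassan out); R3 Sven 43, Amara 55, Priya 19 (Priya out); R4 Sven 43, Amara 74 (Amara winner). Winner: Amara.
Plurality — first-place votes: Sven 26, Hassan 17, Carlos 0, Amara 55, Priya 19. Winner: Amara.
The two methods agree.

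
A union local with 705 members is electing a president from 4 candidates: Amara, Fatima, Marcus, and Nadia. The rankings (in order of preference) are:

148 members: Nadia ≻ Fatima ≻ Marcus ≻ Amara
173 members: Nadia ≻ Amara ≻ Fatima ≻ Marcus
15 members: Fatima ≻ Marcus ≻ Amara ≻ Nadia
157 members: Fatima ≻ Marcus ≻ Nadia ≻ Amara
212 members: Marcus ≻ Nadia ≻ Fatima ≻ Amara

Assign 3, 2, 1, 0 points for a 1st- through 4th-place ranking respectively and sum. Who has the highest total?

Amara: 148·0 + 173·2 + 15·1 + 157·0 + 212·0 = 361
Fatima: 148·2 + 173·1 + 15·3 + 157·3 + 212·1 = 1197
Marcus: 148·1 + 173·0 + 15·2 + 157·2 + 212·3 = 1128
Nadia: 148·3 + 173·3 + 15·0 + 157·1 + 212·2 = 1544
Nadia has the highest Borda score (1544).

Nadia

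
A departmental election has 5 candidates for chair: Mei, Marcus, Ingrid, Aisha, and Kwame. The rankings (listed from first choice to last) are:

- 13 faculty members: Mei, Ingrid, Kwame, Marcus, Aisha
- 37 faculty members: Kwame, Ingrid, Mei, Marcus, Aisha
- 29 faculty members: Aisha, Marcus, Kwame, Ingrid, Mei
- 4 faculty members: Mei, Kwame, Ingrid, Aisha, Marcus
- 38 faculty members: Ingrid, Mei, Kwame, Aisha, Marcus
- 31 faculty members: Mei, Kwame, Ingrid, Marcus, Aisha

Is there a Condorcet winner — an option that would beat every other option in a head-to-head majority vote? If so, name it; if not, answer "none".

none

Checking pairwise contests:
Ingrid beats Mei 104–48.
Mei beats Marcus 123–29.
Kwame beats Ingrid 101–51.
Mei beats Aisha 123–29.
Mei beats Kwame 86–66.
Every option loses at least one head-to-head, so there is no Condorcet winner.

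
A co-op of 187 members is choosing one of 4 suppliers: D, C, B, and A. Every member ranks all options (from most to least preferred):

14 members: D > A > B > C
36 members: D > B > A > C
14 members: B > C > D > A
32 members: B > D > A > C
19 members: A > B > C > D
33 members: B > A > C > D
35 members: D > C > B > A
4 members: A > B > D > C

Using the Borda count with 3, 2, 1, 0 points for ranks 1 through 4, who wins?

D: 14·3 + 36·3 + 14·1 + 32·2 + 19·0 + 33·0 + 35·3 + 4·1 = 337
C: 14·0 + 36·0 + 14·2 + 32·0 + 19·1 + 33·1 + 35·2 + 4·0 = 150
B: 14·1 + 36·2 + 14·3 + 32·3 + 19·2 + 33·3 + 35·1 + 4·2 = 404
A: 14·2 + 36·1 + 14·0 + 32·1 + 19·3 + 33·2 + 35·0 + 4·3 = 231
B has the highest Borda score (404).

B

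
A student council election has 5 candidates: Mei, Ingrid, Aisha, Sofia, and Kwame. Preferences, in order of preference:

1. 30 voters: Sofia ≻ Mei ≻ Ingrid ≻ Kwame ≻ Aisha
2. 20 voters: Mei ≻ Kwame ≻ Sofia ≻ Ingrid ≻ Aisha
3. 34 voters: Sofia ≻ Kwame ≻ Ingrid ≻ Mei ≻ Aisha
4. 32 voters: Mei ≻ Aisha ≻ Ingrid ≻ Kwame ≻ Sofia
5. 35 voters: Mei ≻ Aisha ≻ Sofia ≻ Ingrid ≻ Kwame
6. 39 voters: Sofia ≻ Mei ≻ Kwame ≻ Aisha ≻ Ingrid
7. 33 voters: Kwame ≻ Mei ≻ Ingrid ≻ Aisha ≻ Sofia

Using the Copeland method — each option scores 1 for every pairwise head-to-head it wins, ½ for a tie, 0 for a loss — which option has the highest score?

Mei: beats Ingrid, Aisha, Sofia, and Kwame → score 4.
Ingrid: beats Aisha; loses to Mei, Sofia, and Kwame → score 1.
Aisha: loses to Mei, Ingrid, Sofia, and Kwame → score 0.
Sofia: beats Ingrid, Aisha, and Kwame; loses to Mei → score 3.
Kwame: beats Ingrid and Aisha; loses to Mei and Sofia → score 2.
Mei has the best pairwise record.

Mei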